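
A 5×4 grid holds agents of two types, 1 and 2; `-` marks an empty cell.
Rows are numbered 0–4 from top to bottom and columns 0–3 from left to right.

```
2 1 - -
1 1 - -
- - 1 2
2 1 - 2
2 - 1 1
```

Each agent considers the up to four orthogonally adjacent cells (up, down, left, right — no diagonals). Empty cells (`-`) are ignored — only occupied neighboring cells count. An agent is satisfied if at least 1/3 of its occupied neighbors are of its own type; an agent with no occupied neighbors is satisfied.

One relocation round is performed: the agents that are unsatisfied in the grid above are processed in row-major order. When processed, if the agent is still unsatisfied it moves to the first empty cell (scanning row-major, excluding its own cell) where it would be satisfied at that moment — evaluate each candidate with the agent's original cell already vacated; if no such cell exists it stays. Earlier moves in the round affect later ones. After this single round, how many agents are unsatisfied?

Initially unsatisfied (in order): (0,0), (2,2), (3,1).
  (0,0) → (0,3).
  (2,2) → (0,0).
  (3,1) → (0,2).
Resulting grid:
1 1 1 2
1 1 - -
- - - 2
2 - - 2
2 - 1 1
Unsatisfied now: (0,3).

1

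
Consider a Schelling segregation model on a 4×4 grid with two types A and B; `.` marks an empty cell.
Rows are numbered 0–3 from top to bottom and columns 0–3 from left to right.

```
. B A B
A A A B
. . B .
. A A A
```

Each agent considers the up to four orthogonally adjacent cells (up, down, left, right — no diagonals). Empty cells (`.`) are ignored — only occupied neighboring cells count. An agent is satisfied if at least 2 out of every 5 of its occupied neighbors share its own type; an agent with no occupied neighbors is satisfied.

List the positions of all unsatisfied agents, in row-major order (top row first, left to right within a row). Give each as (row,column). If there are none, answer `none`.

Row 0: (0,1)B 0/2 not · (0,2)A 1/3 not · (0,3)B 1/2 satisfied
Row 1: (1,0)A 1/1 satisfied · (1,1)A 2/3 satisfied · (1,2)A 2/4 satisfied · (1,3)B 1/2 satisfied
Row 2: (2,2)B 0/2 not
Row 3: (3,1)A 1/1 satisfied · (3,2)A 2/3 satisfied · (3,3)A 1/1 satisfied

(0,1), (0,2), (2,2)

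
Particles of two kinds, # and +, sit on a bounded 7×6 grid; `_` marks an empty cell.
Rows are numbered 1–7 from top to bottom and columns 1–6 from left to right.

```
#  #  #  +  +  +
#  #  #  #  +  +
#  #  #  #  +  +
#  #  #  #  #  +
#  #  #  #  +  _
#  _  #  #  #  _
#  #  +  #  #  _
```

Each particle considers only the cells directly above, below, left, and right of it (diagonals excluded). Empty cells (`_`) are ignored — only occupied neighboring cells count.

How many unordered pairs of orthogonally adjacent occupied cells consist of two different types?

Scan each occupied cell's neighbors to the right and below so each pair is counted once.
From row 1: 2 unlike of 11 pairs (running 2/11).
From row 2: 1 unlike of 11 pairs (running 3/22).
From row 3: 2 unlike of 11 pairs (running 5/33).
From row 4: 2 unlike of 10 pairs (running 7/43).
From row 5: 2 unlike of 8 pairs (running 9/51).
From row 6: 1 unlike of 6 pairs (running 10/57).
From row 7: 2 unlike of 4 pairs (running 12/61).
Total adjacent occupied pairs: 61; unlike-type pairs: 12.

12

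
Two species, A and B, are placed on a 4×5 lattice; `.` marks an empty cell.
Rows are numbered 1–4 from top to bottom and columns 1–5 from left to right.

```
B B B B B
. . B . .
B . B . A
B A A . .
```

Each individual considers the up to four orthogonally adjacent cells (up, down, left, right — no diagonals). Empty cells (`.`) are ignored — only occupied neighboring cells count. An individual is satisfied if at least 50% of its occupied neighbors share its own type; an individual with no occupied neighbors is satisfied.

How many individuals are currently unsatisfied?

0

(1,1)B 1/1 ✓
(1,2)B 2/2 ✓
(1,3)B 3/3 ✓
(1,4)B 2/2 ✓
(1,5)B 1/1 ✓
(2,3)B 2/2 ✓
(3,1)B 1/1 ✓
(3,3)B 1/2 ✓
(3,5)A 0/0 ✓
(4,1)B 1/2 ✓
(4,2)A 1/2 ✓
(4,3)A 1/2 ✓
Every one meets the threshold.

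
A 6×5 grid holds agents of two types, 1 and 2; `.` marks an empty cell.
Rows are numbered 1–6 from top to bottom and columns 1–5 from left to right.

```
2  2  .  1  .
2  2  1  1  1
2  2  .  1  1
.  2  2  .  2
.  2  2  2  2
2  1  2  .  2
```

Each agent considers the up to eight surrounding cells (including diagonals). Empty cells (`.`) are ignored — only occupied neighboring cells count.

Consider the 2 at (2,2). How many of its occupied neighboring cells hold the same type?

5

Occupied neighbors of (2,2): (1,1)=2, (1,2)=2, (2,1)=2, (2,3)=1, (3,1)=2, (3,2)=2.
Same type (2): 5 of 6.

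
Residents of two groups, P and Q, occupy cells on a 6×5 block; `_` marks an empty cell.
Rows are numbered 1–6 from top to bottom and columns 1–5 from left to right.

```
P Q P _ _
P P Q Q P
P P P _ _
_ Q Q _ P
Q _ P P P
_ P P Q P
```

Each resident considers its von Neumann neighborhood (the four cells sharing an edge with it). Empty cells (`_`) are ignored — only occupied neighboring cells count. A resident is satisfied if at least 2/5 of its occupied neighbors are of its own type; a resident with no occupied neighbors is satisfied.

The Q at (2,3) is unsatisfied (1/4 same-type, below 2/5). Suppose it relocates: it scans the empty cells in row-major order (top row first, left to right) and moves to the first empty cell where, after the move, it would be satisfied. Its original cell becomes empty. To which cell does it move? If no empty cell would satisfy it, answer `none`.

Vacating (2,3). Empty cells in order:
  (1,4): 1/2 same-type → satisfied — stop here.

(1,4)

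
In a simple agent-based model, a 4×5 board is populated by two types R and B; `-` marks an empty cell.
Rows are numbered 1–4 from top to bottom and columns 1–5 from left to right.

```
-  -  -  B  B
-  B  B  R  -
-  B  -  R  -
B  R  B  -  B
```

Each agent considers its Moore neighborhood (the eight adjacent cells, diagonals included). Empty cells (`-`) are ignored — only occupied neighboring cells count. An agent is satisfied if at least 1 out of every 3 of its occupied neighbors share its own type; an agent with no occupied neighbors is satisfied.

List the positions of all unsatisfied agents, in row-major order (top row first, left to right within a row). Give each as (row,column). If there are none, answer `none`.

(2,4), (3,4), (4,2), (4,5)

Row 1: (1,4)B 2/3 ok · (1,5)B 1/2 ok
Row 2: (2,2)B 2/2 ok · (2,3)B 3/5 ok · (2,4)R 1/4 unhappy
Row 3: (3,2)B 4/5 ok · (3,4)R 1/4 unhappy
Row 4: (4,1)B 1/2 ok · (4,2)R 0/3 unhappy · (4,3)B 1/3 ok · (4,5)B 0/1 unhappy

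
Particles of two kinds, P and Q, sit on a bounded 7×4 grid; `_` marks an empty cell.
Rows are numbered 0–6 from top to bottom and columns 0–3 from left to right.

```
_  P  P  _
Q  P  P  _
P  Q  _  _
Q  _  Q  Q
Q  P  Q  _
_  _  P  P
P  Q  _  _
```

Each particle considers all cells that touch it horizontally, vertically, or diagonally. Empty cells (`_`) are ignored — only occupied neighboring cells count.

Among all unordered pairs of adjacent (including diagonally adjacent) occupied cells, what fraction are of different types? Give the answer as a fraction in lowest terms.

Scan each occupied cell's neighbors to the right and below (and the two forward diagonals) so each pair is counted once.
From row 0: 1 unlike of 6 pairs (running 1/6).
From row 1: 4 unlike of 7 pairs (running 5/13).
From row 2: 2 unlike of 4 pairs (running 7/17).
From row 3: 2 unlike of 6 pairs (running 9/23).
From row 4: 4 unlike of 5 pairs (running 13/28).
From row 5: 1 unlike of 2 pairs (running 14/30).
From row 6: 1 unlike of 1 pairs (running 15/31).
Total adjacent occupied pairs: 31; unlike-type pairs: 15.
15/31 is already in lowest terms.

15/31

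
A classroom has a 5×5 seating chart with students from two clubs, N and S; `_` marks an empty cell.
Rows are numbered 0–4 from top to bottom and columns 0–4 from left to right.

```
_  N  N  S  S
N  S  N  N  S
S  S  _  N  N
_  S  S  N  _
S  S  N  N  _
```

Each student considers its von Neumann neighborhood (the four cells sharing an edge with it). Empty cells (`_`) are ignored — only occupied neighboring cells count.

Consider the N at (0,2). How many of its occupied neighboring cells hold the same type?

2

Occupied neighbors of (0,2): (1,2)=N, (0,1)=N, (0,3)=S.
Same type (N): 2 of 3.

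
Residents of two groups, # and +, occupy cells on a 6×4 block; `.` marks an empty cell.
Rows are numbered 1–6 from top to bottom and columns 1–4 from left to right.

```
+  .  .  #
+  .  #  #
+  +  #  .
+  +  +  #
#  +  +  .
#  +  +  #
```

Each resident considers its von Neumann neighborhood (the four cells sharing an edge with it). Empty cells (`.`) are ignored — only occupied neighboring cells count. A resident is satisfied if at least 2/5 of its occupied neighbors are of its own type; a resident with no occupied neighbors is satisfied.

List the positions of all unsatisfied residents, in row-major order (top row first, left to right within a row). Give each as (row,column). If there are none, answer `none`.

(3,3), (4,4), (5,1), (6,4)

(1,1)+ 1/1 ok
(1,4)# 1/1 ok
(2,1)+ 2/2 ok
(2,3)# 2/2 ok
(2,4)# 2/2 ok
(3,1)+ 3/3 ok
(3,2)+ 2/3 ok
(3,3)# 1/3 unhappy
(4,1)+ 2/3 ok
(4,2)+ 4/4 ok
(4,3)+ 2/4 ok
(4,4)# 0/1 unhappy
(5,1)# 1/3 unhappy
(5,2)+ 3/4 ok
(5,3)+ 3/3 ok
(6,1)# 1/2 ok
(6,2)+ 2/3 ok
(6,3)+ 2/3 ok
(6,4)# 0/1 unhappy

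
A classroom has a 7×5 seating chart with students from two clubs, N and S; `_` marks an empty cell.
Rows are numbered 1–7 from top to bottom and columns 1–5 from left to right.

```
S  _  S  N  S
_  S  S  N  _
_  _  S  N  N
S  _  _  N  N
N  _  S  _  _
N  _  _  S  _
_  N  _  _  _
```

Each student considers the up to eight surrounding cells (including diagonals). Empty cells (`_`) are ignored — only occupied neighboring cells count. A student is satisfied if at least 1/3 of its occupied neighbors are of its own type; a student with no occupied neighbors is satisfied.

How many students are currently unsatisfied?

(1,1)S 1/1 ✓
(1,3)S 2/4 ✓
(1,4)N 1/4 ✗
(1,5)S 0/2 ✗
(2,2)S 4/4 ✓
(2,3)S 3/6 ✓
(2,4)N 3/7 ✓
(3,3)S 2/5 ✓
(3,4)N 4/6 ✓
(3,5)N 4/4 ✓
(4,1)S 0/1 ✗
(4,4)N 3/5 ✓
(4,5)N 3/3 ✓
(5,1)N 1/2 ✓
(5,3)S 1/2 ✓
(6,1)N 2/2 ✓
(6,4)S 1/1 ✓
(7,2)N 1/1 ✓
Unsatisfied: (1,4), (1,5), (4,1) — 3 in total.

3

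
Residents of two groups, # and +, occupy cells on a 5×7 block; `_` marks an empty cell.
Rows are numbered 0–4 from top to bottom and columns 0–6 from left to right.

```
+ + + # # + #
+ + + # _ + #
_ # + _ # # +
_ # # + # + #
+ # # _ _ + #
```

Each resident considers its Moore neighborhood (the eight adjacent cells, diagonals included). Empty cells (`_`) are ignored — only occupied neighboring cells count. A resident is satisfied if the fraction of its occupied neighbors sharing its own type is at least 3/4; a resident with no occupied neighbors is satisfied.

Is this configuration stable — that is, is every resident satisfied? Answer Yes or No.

(0,0)+ 3/3 ok
(0,1)+ 5/5 ok
(0,2)+ 3/5 unhappy
(0,3)# 2/4 unhappy
(0,4)# 2/4 unhappy
(0,5)+ 1/4 unhappy
(0,6)# 1/3 unhappy
(1,0)+ 3/4 ok
(1,1)+ 6/7 ok
(1,2)+ 4/7 unhappy
(1,3)# 3/6 unhappy
(1,5)+ 2/7 unhappy
(1,6)# 2/5 unhappy
(2,1)# 2/6 unhappy
(2,2)+ 3/7 unhappy
(2,4)# 3/6 unhappy
(2,5)# 4/7 unhappy
(2,6)+ 2/5 unhappy
(3,1)# 4/6 unhappy
(3,2)# 4/6 unhappy
(3,3)+ 1/5 unhappy
(3,4)# 2/5 unhappy
(3,5)+ 2/7 unhappy
(3,6)# 2/5 unhappy
(4,0)+ 0/2 unhappy
(4,1)# 3/4 ok
(4,2)# 3/4 ok
(4,5)+ 1/4 unhappy
(4,6)# 1/3 unhappy
For instance (0,2) has only 3/5 same-type neighbors, below 3/4.

No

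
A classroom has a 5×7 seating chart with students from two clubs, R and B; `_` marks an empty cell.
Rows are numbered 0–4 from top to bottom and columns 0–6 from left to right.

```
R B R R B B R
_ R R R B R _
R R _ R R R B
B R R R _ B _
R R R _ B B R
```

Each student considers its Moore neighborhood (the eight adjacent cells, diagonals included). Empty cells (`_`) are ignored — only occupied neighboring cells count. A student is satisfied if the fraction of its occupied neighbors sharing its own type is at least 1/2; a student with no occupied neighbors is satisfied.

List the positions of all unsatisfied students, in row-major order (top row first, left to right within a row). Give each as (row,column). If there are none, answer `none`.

(0,0)R 1/2 ok
(0,1)B 0/4 unhappy
(0,2)R 4/5 ok
(0,3)R 3/5 ok
(0,4)B 2/5 unhappy
(0,5)B 2/4 ok
(0,6)R 1/2 ok
(1,1)R 5/6 ok
(1,2)R 6/7 ok
(1,3)R 5/7 ok
(1,4)B 2/8 unhappy
(1,5)R 3/7 unhappy
(2,0)R 3/4 ok
(2,1)R 5/6 ok
(2,3)R 5/6 ok
(2,4)R 5/7 ok
(2,5)R 2/5 unhappy
(2,6)B 1/3 unhappy
(3,0)B 0/5 unhappy
(3,1)R 6/7 ok
(3,2)R 6/6 ok
(3,3)R 4/5 ok
(3,5)B 3/6 ok
(4,0)R 2/3 ok
(4,1)R 4/5 ok
(4,2)R 4/4 ok
(4,4)B 2/3 ok
(4,5)B 2/3 ok
(4,6)R 0/2 unhappy

(0,1), (0,4), (1,4), (1,5), (2,5), (2,6), (3,0), (4,6)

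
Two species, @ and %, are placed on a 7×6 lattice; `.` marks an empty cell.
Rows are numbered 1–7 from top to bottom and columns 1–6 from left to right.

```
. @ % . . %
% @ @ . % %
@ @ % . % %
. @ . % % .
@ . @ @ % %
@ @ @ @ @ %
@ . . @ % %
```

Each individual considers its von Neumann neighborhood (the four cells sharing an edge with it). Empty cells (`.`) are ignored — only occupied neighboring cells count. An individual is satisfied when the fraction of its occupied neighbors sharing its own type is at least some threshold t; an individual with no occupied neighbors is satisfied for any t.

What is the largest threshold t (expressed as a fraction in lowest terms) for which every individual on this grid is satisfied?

0/1

(1,2)@ 1/2
(1,3)% 0/2
(1,6)% 1/1
(2,1)% 0/2
(2,2)@ 3/4
(2,3)@ 1/3
(2,5)% 2/2
(2,6)% 3/3
(3,1)@ 1/2
(3,2)@ 3/4
(3,3)% 0/2
(3,5)% 3/3
(3,6)% 2/2
(4,2)@ 1/1
(4,4)% 1/2
(4,5)% 3/3
(5,1)@ 1/1
(5,3)@ 2/2
(5,4)@ 2/4
(5,5)% 2/4
(5,6)% 2/2
(6,1)@ 3/3
(6,2)@ 2/2
(6,3)@ 3/3
(6,4)@ 4/4
(6,5)@ 1/4
(6,6)% 2/3
(7,1)@ 1/1
(7,4)@ 1/2
(7,5)% 1/3
(7,6)% 2/2
The smallest same-type fraction is 0/2 at (1,3), which reduces to 0/1. Any threshold above that leaves this individual unsatisfied.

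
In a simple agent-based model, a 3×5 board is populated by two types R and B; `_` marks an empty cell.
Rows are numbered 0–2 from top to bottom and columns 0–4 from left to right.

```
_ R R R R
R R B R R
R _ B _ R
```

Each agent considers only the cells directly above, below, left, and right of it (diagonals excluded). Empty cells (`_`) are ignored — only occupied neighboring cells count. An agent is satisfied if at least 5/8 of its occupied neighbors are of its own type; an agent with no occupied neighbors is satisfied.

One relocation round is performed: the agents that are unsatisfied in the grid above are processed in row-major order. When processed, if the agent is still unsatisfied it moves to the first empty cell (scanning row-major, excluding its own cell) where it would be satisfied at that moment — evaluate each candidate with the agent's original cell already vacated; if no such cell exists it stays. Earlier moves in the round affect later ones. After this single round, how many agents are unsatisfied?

Initially unsatisfied (in order): (1,2).
  (1,2): no empty cell satisfies it; stays.
Resulting grid:
_ R R R R
R R B R R
R _ B _ R
Unsatisfied now: (1,2).

1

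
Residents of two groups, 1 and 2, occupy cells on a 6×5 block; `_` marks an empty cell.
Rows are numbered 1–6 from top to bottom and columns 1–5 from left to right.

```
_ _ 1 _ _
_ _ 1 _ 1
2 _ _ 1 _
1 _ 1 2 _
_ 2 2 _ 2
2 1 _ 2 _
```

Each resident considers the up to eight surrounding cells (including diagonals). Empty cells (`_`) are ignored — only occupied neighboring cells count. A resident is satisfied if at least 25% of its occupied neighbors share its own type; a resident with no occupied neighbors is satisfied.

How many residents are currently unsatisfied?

Row 1: (1,3)1 1/1 ok
Row 2: (2,3)1 2/2 ok · (2,5)1 1/1 ok
Row 3: (3,1)2 0/1 unhappy · (3,4)1 3/4 ok
Row 4: (4,1)1 0/2 unhappy · (4,3)1 1/4 ok · (4,4)2 2/4 ok
Row 5: (5,2)2 2/5 ok · (5,3)2 3/5 ok · (5,5)2 2/2 ok
Row 6: (6,1)2 1/2 ok · (6,2)1 0/3 unhappy · (6,4)2 2/2 ok
Unsatisfied: (3,1), (4,1), (6,2) — 3 in total.

3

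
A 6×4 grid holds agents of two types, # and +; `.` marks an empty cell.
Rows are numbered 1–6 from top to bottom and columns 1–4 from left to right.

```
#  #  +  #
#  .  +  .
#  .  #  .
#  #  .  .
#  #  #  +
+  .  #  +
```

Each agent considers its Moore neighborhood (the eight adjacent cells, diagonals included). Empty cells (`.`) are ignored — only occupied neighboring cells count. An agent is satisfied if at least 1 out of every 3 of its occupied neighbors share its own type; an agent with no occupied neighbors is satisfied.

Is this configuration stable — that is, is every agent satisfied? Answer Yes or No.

(1,1)# 2/2 ✓
(1,2)# 2/4 ✓
(1,3)+ 1/3 ✓
(1,4)# 0/2 ✗
(2,1)# 3/3 ✓
(2,3)+ 1/4 ✗
(3,1)# 3/3 ✓
(3,3)# 1/2 ✓
(4,1)# 4/4 ✓
(4,2)# 6/6 ✓
(5,1)# 3/4 ✓
(5,2)# 5/6 ✓
(5,3)# 3/5 ✓
(5,4)+ 1/3 ✓
(6,1)+ 0/2 ✗
(6,3)# 2/4 ✓
(6,4)+ 1/3 ✓
For instance (1,4) has only 0/2 same-type neighbors, below 1/3.

No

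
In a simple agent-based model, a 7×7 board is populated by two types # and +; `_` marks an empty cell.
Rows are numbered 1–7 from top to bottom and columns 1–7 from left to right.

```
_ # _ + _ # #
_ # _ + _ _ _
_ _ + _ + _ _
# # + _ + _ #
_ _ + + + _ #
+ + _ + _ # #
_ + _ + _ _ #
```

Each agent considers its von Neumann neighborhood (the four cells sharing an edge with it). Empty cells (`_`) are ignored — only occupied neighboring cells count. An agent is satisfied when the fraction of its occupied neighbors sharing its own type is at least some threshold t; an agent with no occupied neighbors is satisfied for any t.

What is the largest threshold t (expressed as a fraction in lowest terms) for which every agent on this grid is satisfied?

(1,2)# 1/1
(1,4)+ 1/1
(1,6)# 1/1
(1,7)# 1/1
(2,2)# 1/1
(2,4)+ 1/1
(3,3)+ 1/1
(3,5)+ 1/1
(4,1)# 1/1
(4,2)# 1/2
(4,3)+ 2/3
(4,5)+ 2/2
(4,7)# 1/1
(5,3)+ 2/2
(5,4)+ 3/3
(5,5)+ 2/2
(5,7)# 2/2
(6,1)+ 1/1
(6,2)+ 2/2
(6,4)+ 2/2
(6,6)# 1/1
(6,7)# 3/3
(7,2)+ 1/1
(7,4)+ 1/1
(7,7)# 1/1
The smallest same-type fraction is 1/2 at (4,2), which reduces to 1/2. Any threshold above that leaves this agent unsatisfied.

1/2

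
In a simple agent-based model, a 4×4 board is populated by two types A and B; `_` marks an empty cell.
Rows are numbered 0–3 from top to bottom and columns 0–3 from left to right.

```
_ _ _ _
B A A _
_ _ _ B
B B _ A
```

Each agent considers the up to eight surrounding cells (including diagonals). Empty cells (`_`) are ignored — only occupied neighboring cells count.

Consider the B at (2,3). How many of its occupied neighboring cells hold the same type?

Occupied neighbors of (2,3): (1,2)=A, (3,3)=A.
Same type (B): 0 of 2.

0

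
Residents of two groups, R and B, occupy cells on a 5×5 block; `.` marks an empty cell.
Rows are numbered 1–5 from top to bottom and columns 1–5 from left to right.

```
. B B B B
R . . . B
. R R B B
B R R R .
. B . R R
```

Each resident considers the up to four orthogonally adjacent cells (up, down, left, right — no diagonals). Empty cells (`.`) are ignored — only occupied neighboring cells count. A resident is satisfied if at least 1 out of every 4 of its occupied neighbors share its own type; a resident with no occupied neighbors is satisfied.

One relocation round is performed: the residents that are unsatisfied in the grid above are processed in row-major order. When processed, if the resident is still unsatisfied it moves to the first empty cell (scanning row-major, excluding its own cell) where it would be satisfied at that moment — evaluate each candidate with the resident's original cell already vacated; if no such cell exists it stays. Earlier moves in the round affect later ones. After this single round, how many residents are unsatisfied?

Initially unsatisfied (in order): (4,1), (5,2).
  (4,1) → (1,1).
  (5,2) → (2,2).
Resulting grid:
B B B B B
R B . . B
. R R B B
. R R R .
. . . R R
Unsatisfied now: (2,1).

1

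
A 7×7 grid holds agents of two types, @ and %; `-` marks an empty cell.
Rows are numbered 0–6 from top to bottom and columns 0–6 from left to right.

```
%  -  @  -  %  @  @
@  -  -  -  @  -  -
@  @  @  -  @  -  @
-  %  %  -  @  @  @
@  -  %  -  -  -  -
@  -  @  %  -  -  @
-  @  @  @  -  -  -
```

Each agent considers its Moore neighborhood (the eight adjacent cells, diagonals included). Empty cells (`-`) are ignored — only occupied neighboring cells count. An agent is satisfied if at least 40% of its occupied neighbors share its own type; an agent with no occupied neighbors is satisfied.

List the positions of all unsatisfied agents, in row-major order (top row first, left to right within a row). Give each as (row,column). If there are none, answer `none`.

(0,0), (0,4), (2,2), (3,1), (5,3)

(0,0)% 0/1 unhappy
(0,2)@ 0/0 ok
(0,4)% 0/2 unhappy
(0,5)@ 2/3 ok
(0,6)@ 1/1 ok
(1,0)@ 2/3 ok
(1,4)@ 2/3 ok
(2,0)@ 2/3 ok
(2,1)@ 3/5 ok
(2,2)@ 1/3 unhappy
(2,4)@ 3/3 ok
(2,6)@ 2/2 ok
(3,1)% 2/6 unhappy
(3,2)% 2/4 ok
(3,4)@ 2/2 ok
(3,5)@ 4/4 ok
(3,6)@ 2/2 ok
(4,0)@ 1/2 ok
(4,2)% 3/4 ok
(5,0)@ 2/2 ok
(5,2)@ 3/5 ok
(5,3)% 1/4 unhappy
(5,6)@ 0/0 ok
(6,1)@ 3/3 ok
(6,2)@ 3/4 ok
(6,3)@ 2/3 ok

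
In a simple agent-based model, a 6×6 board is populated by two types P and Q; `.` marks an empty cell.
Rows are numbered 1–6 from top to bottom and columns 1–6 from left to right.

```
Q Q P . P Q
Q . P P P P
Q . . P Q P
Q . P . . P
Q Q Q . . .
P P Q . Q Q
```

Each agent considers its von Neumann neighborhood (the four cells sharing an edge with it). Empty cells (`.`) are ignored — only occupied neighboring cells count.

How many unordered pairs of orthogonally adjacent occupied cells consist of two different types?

10

Scan each occupied cell's neighbors to the right and below so each pair is counted once.
From row 1: 3 unlike of 7 pairs (running 3/7).
From row 2: 1 unlike of 7 pairs (running 4/14).
From row 3: 2 unlike of 4 pairs (running 6/18).
From row 4: 1 unlike of 2 pairs (running 7/20).
From row 5: 2 unlike of 5 pairs (running 9/25).
From row 6: 1 unlike of 3 pairs (running 10/28).
Total adjacent occupied pairs: 28; unlike-type pairs: 10.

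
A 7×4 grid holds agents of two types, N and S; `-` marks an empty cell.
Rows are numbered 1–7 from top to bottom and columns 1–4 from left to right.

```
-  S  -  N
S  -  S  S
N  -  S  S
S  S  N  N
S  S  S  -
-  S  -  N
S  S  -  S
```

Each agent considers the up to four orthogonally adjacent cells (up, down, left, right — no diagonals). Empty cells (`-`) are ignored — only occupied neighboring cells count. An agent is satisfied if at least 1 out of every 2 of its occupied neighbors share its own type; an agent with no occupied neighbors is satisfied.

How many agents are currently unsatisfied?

(1,2)S 0/0 ✓
(1,4)N 0/1 ✗
(2,1)S 0/1 ✗
(2,3)S 2/2 ✓
(2,4)S 2/3 ✓
(3,1)N 0/2 ✗
(3,3)S 2/3 ✓
(3,4)S 2/3 ✓
(4,1)S 2/3 ✓
(4,2)S 2/3 ✓
(4,3)N 1/4 ✗
(4,4)N 1/2 ✓
(5,1)S 2/2 ✓
(5,2)S 4/4 ✓
(5,3)S 1/2 ✓
(6,2)S 2/2 ✓
(6,4)N 0/1 ✗
(7,1)S 1/1 ✓
(7,2)S 2/2 ✓
(7,4)S 0/1 ✗
Unsatisfied: (1,4), (2,1), (3,1), (4,3), (6,4), (7,4) — 6 in total.

6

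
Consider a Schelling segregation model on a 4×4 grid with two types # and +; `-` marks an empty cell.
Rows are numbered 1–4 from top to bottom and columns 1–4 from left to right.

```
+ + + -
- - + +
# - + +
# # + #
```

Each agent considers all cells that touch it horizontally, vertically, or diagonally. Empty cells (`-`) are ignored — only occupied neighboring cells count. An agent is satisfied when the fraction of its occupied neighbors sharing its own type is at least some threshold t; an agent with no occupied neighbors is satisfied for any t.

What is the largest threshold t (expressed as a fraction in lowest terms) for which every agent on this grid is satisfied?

(1,1)+ 1/1
(1,2)+ 3/3
(1,3)+ 3/3
(2,3)+ 5/5
(2,4)+ 4/4
(3,1)# 2/2
(3,3)+ 4/6
(3,4)+ 4/5
(4,1)# 2/2
(4,2)# 2/4
(4,3)+ 2/4
(4,4)# 0/3
The smallest same-type fraction is 0/3 at (4,4), which reduces to 0/1. Any threshold above that leaves this agent unsatisfied.

0/1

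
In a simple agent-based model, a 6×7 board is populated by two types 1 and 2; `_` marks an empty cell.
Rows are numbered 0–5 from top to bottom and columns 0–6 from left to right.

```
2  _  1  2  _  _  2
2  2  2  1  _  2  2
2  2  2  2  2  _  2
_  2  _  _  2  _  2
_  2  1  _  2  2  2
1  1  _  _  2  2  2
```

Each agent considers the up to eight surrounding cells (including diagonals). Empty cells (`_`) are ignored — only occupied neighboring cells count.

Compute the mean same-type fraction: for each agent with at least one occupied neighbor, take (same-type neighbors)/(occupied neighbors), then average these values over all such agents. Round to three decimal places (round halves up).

0.802

(0,0)2 2/2
(0,2)1 1/4
(0,3)2 1/3
(0,6)2 2/2
(1,0)2 4/4
(1,1)2 6/7
(1,2)2 5/7
(1,3)1 1/6
(1,5)2 4/4
(1,6)2 3/3
(2,0)2 4/4
(2,1)2 6/6
(2,2)2 5/6
(2,3)2 4/5
(2,4)2 3/4
(2,6)2 3/3
(3,1)2 4/5
(3,4)2 4/4
(3,6)2 3/3
(4,1)2 1/4
(4,2)1 1/3
(4,4)2 4/4
(4,5)2 7/7
(4,6)2 4/4
(5,0)1 1/2
(5,1)1 2/3
(5,4)2 3/3
(5,5)2 5/5
(5,6)2 3/3
Sum over 29 agents: 2/2 + 1/4 + 1/3 + 2/2 + 4/4 + 6/7 + 5/7 + 1/6 + 4/4 + 3/3 + 4/4 + 6/6 + 5/6 + 4/5 + 3/4 + 3/3 + 4/5 + 4/4 + 3/3 + 1/4 + 1/3 + 4/4 + 7/7 + 4/4 + 1/2 + 2/3 + 3/3 + 5/5 + 3/3 = 9767/420; mean = 9767/420 ÷ 29 = 9767/12180 = 0.801888… → 0.802.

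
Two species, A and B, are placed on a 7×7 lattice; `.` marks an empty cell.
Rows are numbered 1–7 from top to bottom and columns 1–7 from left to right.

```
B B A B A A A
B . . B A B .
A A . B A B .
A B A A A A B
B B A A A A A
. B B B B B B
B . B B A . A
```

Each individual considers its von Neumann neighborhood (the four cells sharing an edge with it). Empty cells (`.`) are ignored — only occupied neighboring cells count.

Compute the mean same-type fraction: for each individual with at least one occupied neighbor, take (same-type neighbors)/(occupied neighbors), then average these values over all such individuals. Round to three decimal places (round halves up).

0.550

(1,1)B 2/2
(1,2)B 1/2
(1,3)A 0/2
(1,4)B 1/3
(1,5)A 2/3
(1,6)A 2/3
(1,7)A 1/1
(2,1)B 1/2
(2,4)B 2/3
(2,5)A 2/4
(2,6)B 1/3
(3,1)A 2/3
(3,2)A 1/2
(3,4)B 1/3
(3,5)A 2/4
(3,6)B 1/3
(4,1)A 1/3
(4,2)B 1/4
(4,3)A 2/3
(4,4)A 3/4
(4,5)A 4/4
(4,6)A 2/4
(4,7)B 0/2
(5,1)B 1/2
(5,2)B 3/4
(5,3)A 2/4
(5,4)A 3/4
(5,5)A 3/4
(5,6)A 3/4
(5,7)A 1/3
(6,2)B 2/2
(6,3)B 3/4
(6,4)B 3/4
(6,5)B 2/4
(6,6)B 2/3
(6,7)B 1/3
(7,1)B — no occupied neighbors
(7,3)B 2/2
(7,4)B 2/3
(7,5)A 0/2
(7,7)A 0/1
Sum over 40 individuals: 2/2 + 1/2 + 0/2 + 1/3 + 2/3 + 2/3 + 1/1 + 1/2 + 2/3 + 2/4 + 1/3 + 2/3 + 1/2 + 1/3 + 2/4 + 1/3 + 1/3 + 1/4 + 2/3 + 3/4 + 4/4 + 2/4 + 0/2 + 1/2 + 3/4 + 2/4 + 3/4 + 3/4 + 3/4 + 1/3 + 2/2 + 3/4 + 3/4 + 2/4 + 2/3 + 1/3 + 2/2 + 2/3 + 0/2 + 0/1 = 22; mean = 22 ÷ 40 = 11/20 = 0.55 → 0.550.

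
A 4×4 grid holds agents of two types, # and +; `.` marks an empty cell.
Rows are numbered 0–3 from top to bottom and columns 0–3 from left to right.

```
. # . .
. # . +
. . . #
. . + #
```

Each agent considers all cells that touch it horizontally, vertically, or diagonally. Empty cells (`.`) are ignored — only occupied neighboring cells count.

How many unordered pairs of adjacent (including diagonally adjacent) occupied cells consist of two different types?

3

Scan each occupied cell's neighbors to the right and below (and the two forward diagonals) so each pair is counted once.
Row 0: #(0,1)–#(1,1)=  → 0/1 unlike.
Row 1: +(1,3)–#(2,3)≠  → 1/1 unlike.
Row 2: #(2,3)–#(3,3)= #(2,3)–+(3,2)≠  → 1/2 unlike.
Row 3: +(3,2)–#(3,3)≠  → 1/1 unlike.
Total adjacent occupied pairs: 5; unlike-type pairs: 3.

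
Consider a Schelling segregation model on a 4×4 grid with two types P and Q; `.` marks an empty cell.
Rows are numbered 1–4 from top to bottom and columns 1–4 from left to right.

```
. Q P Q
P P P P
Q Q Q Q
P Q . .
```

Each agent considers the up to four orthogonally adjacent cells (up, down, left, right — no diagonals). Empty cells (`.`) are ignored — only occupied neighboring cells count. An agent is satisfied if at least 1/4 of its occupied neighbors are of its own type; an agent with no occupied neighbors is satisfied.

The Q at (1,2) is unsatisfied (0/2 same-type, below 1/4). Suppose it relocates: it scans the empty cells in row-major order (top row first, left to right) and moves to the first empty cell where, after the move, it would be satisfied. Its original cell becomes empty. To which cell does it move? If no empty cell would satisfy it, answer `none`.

(4,3)

Vacating (1,2). Empty cells in order:
  (1,1): 0/1 same-type → still unsatisfied.
  (4,3): 2/2 same-type → satisfied — stop here.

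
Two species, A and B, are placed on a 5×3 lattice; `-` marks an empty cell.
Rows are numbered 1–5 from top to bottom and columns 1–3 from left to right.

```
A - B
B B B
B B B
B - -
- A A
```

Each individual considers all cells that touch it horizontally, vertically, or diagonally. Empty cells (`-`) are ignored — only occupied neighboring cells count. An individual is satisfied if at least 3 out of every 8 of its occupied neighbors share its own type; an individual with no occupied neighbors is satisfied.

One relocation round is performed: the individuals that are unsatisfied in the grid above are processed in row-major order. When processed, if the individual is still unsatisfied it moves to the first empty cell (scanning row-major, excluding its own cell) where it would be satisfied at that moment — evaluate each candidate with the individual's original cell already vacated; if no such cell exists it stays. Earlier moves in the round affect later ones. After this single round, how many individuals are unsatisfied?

Initially unsatisfied (in order): (1,1).
  (1,1) → (4,3).
Resulting grid:
- - B
B B B
B B B
B - A
- A A
All satisfied now.

0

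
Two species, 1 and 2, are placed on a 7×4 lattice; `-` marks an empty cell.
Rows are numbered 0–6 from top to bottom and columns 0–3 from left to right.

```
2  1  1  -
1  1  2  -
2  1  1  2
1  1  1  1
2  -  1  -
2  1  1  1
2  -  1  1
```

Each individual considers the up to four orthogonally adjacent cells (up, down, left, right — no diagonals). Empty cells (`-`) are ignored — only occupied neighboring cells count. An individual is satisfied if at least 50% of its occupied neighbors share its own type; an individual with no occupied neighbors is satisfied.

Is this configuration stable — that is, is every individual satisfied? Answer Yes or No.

No

(0,0)2 0/2 ✗
(0,1)1 2/3 ✓
(0,2)1 1/2 ✓
(1,0)1 1/3 ✗
(1,1)1 3/4 ✓
(1,2)2 0/3 ✗
(2,0)2 0/3 ✗
(2,1)1 3/4 ✓
(2,2)1 2/4 ✓
(2,3)2 0/2 ✗
(3,0)1 1/3 ✗
(3,1)1 3/3 ✓
(3,2)1 4/4 ✓
(3,3)1 1/2 ✓
(4,0)2 1/2 ✓
(4,2)1 2/2 ✓
(5,0)2 2/3 ✓
(5,1)1 1/2 ✓
(5,2)1 4/4 ✓
(5,3)1 2/2 ✓
(6,0)2 1/1 ✓
(6,2)1 2/2 ✓
(6,3)1 2/2 ✓
For instance (0,0) has only 0/2 same-type neighbors, below 1/2.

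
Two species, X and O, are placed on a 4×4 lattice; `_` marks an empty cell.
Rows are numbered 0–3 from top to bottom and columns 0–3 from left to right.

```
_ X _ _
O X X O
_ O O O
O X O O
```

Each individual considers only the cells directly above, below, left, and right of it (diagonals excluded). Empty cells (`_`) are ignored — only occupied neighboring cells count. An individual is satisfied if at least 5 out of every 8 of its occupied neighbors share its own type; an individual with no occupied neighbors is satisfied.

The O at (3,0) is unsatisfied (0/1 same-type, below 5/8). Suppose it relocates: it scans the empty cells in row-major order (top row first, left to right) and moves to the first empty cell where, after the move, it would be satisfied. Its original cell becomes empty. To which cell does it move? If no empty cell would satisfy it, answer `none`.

Vacating (3,0). Empty cells in order:
  (0,0): 1/2 same-type → still unsatisfied.
  (0,2): 0/2 same-type → still unsatisfied.
  (0,3): 1/1 same-type → satisfied — stop here.

(0,3)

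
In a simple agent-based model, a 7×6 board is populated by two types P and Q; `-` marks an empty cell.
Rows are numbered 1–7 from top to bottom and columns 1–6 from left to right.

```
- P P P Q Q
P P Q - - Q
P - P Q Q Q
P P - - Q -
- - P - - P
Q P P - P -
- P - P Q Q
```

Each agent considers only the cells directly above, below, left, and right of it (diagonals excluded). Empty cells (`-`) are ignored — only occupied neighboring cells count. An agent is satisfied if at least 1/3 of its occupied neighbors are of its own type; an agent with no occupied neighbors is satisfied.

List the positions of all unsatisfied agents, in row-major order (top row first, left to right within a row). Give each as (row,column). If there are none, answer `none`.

Row 1: (1,2)P 2/2 satisfied · (1,3)P 2/3 satisfied · (1,4)P 1/2 satisfied · (1,5)Q 1/2 satisfied · (1,6)Q 2/2 satisfied
Row 2: (2,1)P 2/2 satisfied · (2,2)P 2/3 satisfied · (2,3)Q 0/3 not · (2,6)Q 2/2 satisfied
Row 3: (3,1)P 2/2 satisfied · (3,3)P 0/2 not · (3,4)Q 1/2 satisfied · (3,5)Q 3/3 satisfied · (3,6)Q 2/2 satisfied
Row 4: (4,1)P 2/2 satisfied · (4,2)P 1/1 satisfied · (4,5)Q 1/1 satisfied
Row 5: (5,3)P 1/1 satisfied · (5,6)P 0/0 satisfied
Row 6: (6,1)Q 0/1 not · (6,2)P 2/3 satisfied · (6,3)P 2/2 satisfied · (6,5)P 0/1 not
Row 7: (7,2)P 1/1 satisfied · (7,4)P 0/1 not · (7,5)Q 1/3 satisfied · (7,6)Q 1/1 satisfied

(2,3), (3,3), (6,1), (6,5), (7,4)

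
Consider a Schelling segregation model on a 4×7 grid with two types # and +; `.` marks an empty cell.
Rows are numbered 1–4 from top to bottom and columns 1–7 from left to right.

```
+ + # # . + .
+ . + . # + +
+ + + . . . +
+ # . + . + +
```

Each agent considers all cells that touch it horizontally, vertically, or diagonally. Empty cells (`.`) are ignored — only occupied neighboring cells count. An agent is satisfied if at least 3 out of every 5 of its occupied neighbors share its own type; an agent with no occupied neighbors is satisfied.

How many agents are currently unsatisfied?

3

(1,1)+ 2/2 ok
(1,2)+ 3/4 ok
(1,3)# 1/3 unhappy
(1,4)# 2/3 ok
(1,6)+ 2/3 ok
(2,1)+ 4/4 ok
(2,3)+ 3/5 ok
(2,5)# 1/3 unhappy
(2,6)+ 3/4 ok
(2,7)+ 3/3 ok
(3,1)+ 3/4 ok
(3,2)+ 5/6 ok
(3,3)+ 3/4 ok
(3,7)+ 4/4 ok
(4,1)+ 2/3 ok
(4,2)# 0/4 unhappy
(4,4)+ 1/1 ok
(4,6)+ 2/2 ok
(4,7)+ 2/2 ok
Unsatisfied: (1,3), (2,5), (4,2) — 3 in total.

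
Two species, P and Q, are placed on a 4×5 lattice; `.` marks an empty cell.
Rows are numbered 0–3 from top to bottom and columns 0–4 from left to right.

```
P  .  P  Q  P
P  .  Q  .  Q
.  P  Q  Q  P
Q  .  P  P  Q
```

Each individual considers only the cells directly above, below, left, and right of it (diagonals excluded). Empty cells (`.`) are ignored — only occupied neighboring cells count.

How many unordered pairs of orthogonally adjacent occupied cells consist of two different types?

Scan each occupied cell's neighbors to the right and below so each pair is counted once.
From row 0: 4 unlike of 5 pairs (running 4/5).
From row 1: 1 unlike of 2 pairs (running 5/7).
From row 2: 5 unlike of 6 pairs (running 10/13).
From row 3: 1 unlike of 2 pairs (running 11/15).
Total adjacent occupied pairs: 15; unlike-type pairs: 11.

11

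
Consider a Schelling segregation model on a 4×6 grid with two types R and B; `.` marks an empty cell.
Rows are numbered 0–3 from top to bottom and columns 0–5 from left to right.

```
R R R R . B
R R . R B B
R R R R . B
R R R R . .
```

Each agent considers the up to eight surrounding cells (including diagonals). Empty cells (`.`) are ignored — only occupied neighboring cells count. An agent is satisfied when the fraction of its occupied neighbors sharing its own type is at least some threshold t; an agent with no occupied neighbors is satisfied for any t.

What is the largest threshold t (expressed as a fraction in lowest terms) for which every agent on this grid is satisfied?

Row 0: (0,0)R 3/3 · (0,1)R 4/4 · (0,2)R 4/4 · (0,3)R 2/3 · (0,5)B 2/2
Row 1: (1,0)R 5/5 · (1,1)R 7/7 · (1,3)R 4/5 · (1,4)B 3/6 · (1,5)B 3/3
Row 2: (2,0)R 5/5 · (2,1)R 7/7 · (2,2)R 7/7 · (2,3)R 4/5 · (2,5)B 2/2
Row 3: (3,0)R 3/3 · (3,1)R 5/5 · (3,2)R 5/5 · (3,3)R 3/3
The smallest same-type fraction is 3/6 at (1,4), which reduces to 1/2. Any threshold above that leaves this agent unsatisfied.

1/2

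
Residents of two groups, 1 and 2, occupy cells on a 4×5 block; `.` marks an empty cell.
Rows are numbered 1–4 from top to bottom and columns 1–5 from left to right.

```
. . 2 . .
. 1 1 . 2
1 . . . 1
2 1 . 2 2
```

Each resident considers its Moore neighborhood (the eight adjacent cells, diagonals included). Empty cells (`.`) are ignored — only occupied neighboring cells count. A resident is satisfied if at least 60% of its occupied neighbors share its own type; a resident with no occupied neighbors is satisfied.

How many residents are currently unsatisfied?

8

Row 1: (1,3)2 0/2 unhappy
Row 2: (2,2)1 2/3 ok · (2,3)1 1/2 unhappy · (2,5)2 0/1 unhappy
Row 3: (3,1)1 2/3 ok · (3,5)1 0/3 unhappy
Row 4: (4,1)2 0/2 unhappy · (4,2)1 1/2 unhappy · (4,4)2 1/2 unhappy · (4,5)2 1/2 unhappy
Unsatisfied: (1,3), (2,3), (2,5), (3,5), (4,1), (4,2), (4,4), (4,5) — 8 in total.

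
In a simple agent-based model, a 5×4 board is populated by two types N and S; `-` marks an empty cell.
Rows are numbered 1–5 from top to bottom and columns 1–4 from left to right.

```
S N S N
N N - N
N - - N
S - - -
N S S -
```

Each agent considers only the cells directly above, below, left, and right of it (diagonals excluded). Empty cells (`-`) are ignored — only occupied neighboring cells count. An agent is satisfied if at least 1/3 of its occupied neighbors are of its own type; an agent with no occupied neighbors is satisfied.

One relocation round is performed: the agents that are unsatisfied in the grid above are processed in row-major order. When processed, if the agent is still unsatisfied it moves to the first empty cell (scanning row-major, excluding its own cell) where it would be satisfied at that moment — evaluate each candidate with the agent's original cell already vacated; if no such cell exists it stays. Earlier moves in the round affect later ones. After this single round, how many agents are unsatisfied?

0

Initially unsatisfied (in order): (1,1), (1,3), (4,1), (5,1).
  (1,1) → (2,3).
  (1,3): now satisfied by earlier moves; stays.
  (4,1) → (3,3).
  (5,1) → (1,1).
Resulting grid:
N N S N
N N S N
N - S N
- - - -
- S S -
All satisfied now.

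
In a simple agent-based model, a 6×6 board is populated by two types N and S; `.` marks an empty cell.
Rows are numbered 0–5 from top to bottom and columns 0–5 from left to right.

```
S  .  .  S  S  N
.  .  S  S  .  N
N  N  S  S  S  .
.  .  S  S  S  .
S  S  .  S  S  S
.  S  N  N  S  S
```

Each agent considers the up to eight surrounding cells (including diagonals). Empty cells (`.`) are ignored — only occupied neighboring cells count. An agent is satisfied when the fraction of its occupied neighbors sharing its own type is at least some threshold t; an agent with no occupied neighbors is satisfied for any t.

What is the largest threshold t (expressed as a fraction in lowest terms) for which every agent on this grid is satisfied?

1/4

Row 0: (0,0)S — no occupied neighbors · (0,3)S 3/3 · (0,4)S 2/4 · (0,5)N 1/2
Row 1: (1,2)S 4/5 · (1,3)S 6/6 · (1,5)N 1/3
Row 2: (2,0)N 1/1 · (2,1)N 1/4 · (2,2)S 5/6 · (2,3)S 7/7 · (2,4)S 4/5
Row 3: (3,2)S 5/6 · (3,3)S 7/7 · (3,4)S 6/6
Row 4: (4,0)S 2/2 · (4,1)S 3/4 · (4,3)S 5/7 · (4,4)S 6/7 · (4,5)S 4/4
Row 5: (5,1)S 2/3 · (5,2)N 1/4 · (5,3)N 1/4 · (5,4)S 4/5 · (5,5)S 3/3
The smallest same-type fraction is 1/4 at (2,1), which reduces to 1/4. Any threshold above that leaves this agent unsatisfied.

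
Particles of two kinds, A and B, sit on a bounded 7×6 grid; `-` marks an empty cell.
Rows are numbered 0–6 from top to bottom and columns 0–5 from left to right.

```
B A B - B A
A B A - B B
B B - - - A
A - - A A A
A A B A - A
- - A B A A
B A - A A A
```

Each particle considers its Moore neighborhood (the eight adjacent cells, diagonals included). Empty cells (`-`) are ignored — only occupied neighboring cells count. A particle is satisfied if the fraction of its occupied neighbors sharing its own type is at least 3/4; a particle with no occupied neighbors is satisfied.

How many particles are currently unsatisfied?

Row 0: (0,0)B 1/3 unhappy · (0,1)A 2/5 unhappy · (0,2)B 1/3 unhappy · (0,4)B 2/3 unhappy · (0,5)A 0/3 unhappy
Row 1: (1,0)A 1/5 unhappy · (1,1)B 4/7 unhappy · (1,2)A 1/4 unhappy · (1,4)B 2/4 unhappy · (1,5)B 2/4 unhappy
Row 2: (2,0)B 2/4 unhappy · (2,1)B 2/5 unhappy · (2,5)A 2/4 unhappy
Row 3: (3,0)A 2/4 unhappy · (3,3)A 2/3 unhappy · (3,4)A 5/5 ok · (3,5)A 3/3 ok
Row 4: (4,0)A 2/2 ok · (4,1)A 3/4 ok · (4,2)B 1/5 unhappy · (4,3)A 4/6 unhappy · (4,5)A 4/4 ok
Row 5: (5,2)A 4/6 unhappy · (5,3)B 1/6 unhappy · (5,4)A 6/7 ok · (5,5)A 4/4 ok
Row 6: (6,0)B 0/1 unhappy · (6,1)A 1/2 unhappy · (6,3)A 3/4 ok · (6,4)A 4/5 ok · (6,5)A 3/3 ok
Unsatisfied: (0,0), (0,1), (0,2), (0,4), (0,5), (1,0), (1,1), (1,2), (1,4), (1,5), (2,0), (2,1), (2,5), (3,0), (3,3), (4,2), (4,3), (5,2), (5,3), (6,0), (6,1) — 21 in total.

21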